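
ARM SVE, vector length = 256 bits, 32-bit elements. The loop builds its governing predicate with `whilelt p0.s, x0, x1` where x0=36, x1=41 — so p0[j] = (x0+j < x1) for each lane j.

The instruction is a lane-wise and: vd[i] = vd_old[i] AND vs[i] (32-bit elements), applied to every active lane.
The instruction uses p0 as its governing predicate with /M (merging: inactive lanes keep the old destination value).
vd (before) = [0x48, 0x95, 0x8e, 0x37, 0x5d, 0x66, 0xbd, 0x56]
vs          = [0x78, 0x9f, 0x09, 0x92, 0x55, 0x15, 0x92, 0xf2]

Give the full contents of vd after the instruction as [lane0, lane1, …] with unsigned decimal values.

vd = [72, 149, 8, 18, 85, 102, 189, 86]

lane count: 256 div 32 = 8
whilelt: lane j active iff 36+j < 41 → j < 5 → 5 active
  i=0: and(0x48,0x78) → 72
  i=1: and(0x95,0x9f) → 149
  i=2: and(0x8e,0x09) → 8
  i=3: and(0x37,0x92) → 18
  i=4: and(0x5d,0x55) → 85
  i=5: tail/keep → 102
  i=6: tail/keep → 189
  i=7: tail/keep → 86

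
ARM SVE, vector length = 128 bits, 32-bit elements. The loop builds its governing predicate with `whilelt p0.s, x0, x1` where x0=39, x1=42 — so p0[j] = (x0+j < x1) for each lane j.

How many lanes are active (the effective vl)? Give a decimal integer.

lane count: 128 div 32 = 4
whilelt: lane j active iff 39+j < 42 → j < 3 → 3 active

vl = 3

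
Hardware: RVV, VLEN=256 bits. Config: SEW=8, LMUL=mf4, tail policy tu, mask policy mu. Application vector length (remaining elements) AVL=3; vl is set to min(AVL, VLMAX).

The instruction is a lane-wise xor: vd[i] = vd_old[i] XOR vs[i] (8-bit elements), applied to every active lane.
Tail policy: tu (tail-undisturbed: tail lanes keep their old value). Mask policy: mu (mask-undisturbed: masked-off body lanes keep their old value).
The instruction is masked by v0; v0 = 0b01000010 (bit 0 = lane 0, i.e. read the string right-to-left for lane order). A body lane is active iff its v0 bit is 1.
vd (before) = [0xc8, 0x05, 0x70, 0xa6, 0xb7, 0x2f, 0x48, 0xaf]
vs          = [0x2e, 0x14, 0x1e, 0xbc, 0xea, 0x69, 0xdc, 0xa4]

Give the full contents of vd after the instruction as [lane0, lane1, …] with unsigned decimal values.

vd = [200, 17, 112, 166, 183, 47, 72, 175]

lanes per group: 256·1/4/8 = 8
AVL=3 ≤ VLMAX=8, so vl = 3
[0] mask-off/keep = 0xc8
[1] xor(0x05,0x14) = 0x11
[2] mask-off/keep = 0x70
[3] tail/keep = 0xa6
[4] tail/keep = 0xb7
[5] tail/keep = 0x2f
[6] tail/keep = 0x48
[7] tail/keep = 0xaf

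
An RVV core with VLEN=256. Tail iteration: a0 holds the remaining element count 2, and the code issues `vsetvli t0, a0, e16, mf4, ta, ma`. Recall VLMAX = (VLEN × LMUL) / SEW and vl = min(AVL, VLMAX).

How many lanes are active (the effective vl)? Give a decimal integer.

lanes per group: 256·1/4/16 = 4
vl ← min(2, 4) = 2

vl = 2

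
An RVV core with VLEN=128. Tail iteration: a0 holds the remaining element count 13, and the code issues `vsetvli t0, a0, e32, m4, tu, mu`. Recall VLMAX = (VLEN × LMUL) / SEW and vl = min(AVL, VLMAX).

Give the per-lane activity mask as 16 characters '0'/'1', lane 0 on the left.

VLMAX = VLEN×LMUL/SEW = 128×4/32 = 16
vl = min(AVL, VLMAX) = min(13, 16) = 13
bits (lane 0 leftmost): 1111111111111000

predicate = 1111111111111000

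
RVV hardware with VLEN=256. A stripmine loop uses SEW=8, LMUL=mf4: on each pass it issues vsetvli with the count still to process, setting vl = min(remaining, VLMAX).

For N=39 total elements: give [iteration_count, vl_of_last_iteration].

[iterations, last_vl] = [5, 7]

VLMAX = (256 × 1/4) / 8 = 8 lanes
iterations = ceil(39/8) = 5; final-pass vl = 7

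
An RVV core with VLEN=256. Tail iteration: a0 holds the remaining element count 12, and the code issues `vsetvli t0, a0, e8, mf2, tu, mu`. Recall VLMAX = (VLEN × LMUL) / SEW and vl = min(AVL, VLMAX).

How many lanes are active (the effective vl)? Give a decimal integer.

vl = 12

VLMAX = VLEN×LMUL/SEW = 256×1/2/8 = 16
vl ← min(12, 16) = 12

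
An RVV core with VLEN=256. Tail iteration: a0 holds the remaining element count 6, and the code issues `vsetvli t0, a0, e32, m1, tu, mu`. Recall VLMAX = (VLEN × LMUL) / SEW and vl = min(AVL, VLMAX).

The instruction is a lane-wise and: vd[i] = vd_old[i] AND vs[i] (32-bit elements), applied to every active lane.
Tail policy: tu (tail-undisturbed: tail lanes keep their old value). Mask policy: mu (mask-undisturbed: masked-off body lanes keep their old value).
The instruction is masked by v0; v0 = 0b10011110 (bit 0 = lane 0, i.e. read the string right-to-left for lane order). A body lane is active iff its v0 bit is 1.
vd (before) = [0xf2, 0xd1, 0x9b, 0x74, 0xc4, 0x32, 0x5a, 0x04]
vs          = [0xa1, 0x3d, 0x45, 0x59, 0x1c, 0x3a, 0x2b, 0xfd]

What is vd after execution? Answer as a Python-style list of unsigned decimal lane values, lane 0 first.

lanes per group: 256·1/32 = 8
AVL=6 ≤ VLMAX=8, so vl = 6
vd[0] mask-off/keep -> 0xf2
vd[1] and(0xd1,0x3d) -> 0x11
vd[2] and(0x9b,0x45) -> 0x01
vd[3] and(0x74,0x59) -> 0x50
vd[4] and(0xc4,0x1c) -> 0x04
vd[5] mask-off/keep -> 0x32
vd[6] tail/keep -> 0x5a
vd[7] tail/keep -> 0x04

vd = [242, 17, 1, 80, 4, 50, 90, 4]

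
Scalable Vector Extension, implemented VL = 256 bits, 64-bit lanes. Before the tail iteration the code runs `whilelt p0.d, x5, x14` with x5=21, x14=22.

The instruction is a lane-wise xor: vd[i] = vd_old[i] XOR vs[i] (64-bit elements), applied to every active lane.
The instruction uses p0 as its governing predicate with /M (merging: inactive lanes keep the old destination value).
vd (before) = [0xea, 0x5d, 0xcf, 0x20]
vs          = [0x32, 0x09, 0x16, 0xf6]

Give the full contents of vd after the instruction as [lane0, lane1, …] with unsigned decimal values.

vd = [216, 93, 207, 32]

register lanes = 256/64 = 4
p0[j] = (21+j < 22); true for j=0..0 → 1 lanes set
  i=0: xor(0xea,0x32) → 216
  i=1: tail/keep → 93
  i=2: tail/keep → 207
  i=3: tail/keep → 32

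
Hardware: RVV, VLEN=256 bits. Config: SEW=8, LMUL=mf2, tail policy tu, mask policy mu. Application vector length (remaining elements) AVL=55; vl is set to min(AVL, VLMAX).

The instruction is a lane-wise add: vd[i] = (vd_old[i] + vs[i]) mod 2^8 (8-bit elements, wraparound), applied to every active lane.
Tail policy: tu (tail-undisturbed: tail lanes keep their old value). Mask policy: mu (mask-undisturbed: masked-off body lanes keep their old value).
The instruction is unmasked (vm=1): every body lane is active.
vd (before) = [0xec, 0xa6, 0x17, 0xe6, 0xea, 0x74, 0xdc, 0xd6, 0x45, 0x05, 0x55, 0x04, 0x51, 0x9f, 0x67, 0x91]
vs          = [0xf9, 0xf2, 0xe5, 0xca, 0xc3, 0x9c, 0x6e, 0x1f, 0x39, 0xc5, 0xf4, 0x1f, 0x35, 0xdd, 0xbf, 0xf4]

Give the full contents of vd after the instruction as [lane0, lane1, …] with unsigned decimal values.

VLMAX = (256 × 1/2) / 8 = 16 lanes
AVL=55 > VLMAX=16, so vl = 16
[0] add(0xec,0xf9) = 0xe5
[1] add(0xa6,0xf2) = 0x98
[2] add(0x17,0xe5) = 0xfc
[3] add(0xe6,0xca) = 0xb0
[4] add(0xea,0xc3) = 0xad
[5] add(0x74,0x9c) = 0x10
[6] add(0xdc,0x6e) = 0x4a
[7] add(0xd6,0x1f) = 0xf5
[8] add(0x45,0x39) = 0x7e
[9] add(0x05,0xc5) = 0xca
[10] add(0x55,0xf4) = 0x49
[11] add(0x04,0x1f) = 0x23
[12] add(0x51,0x35) = 0x86
[13] add(0x9f,0xdd) = 0x7c
[14] add(0x67,0xbf) = 0x26
[15] add(0x91,0xf4) = 0x85

vd = [229, 152, 252, 176, 173, 16, 74, 245, 126, 202, 73, 35, 134, 124, 38, 133]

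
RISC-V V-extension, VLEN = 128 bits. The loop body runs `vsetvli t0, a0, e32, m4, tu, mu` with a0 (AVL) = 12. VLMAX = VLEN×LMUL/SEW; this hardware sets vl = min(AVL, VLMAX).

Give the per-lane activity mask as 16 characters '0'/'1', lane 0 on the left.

lanes per group: 128·4/32 = 16
AVL=12 ≤ VLMAX=16, so vl = 12
bits (lane 0 leftmost): 1111111111110000

predicate = 1111111111110000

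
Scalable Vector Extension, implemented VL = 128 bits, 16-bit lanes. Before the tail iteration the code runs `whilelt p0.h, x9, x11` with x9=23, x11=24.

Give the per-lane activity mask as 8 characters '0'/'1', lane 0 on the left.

register lanes = 128/16 = 8
active while 23+j < 24, i.e. j ∈ [0,1) capped at 8 ⇒ 1
bits (lane 0 leftmost): 10000000

predicate = 10000000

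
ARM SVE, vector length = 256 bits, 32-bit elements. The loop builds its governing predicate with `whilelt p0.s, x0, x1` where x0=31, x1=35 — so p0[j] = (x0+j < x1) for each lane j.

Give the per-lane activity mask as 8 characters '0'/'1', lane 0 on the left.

predicate = 11110000

register lanes = 256/32 = 8
active while 31+j < 35, i.e. j ∈ [0,4) capped at 8 ⇒ 4
bits (lane 0 leftmost): 11110000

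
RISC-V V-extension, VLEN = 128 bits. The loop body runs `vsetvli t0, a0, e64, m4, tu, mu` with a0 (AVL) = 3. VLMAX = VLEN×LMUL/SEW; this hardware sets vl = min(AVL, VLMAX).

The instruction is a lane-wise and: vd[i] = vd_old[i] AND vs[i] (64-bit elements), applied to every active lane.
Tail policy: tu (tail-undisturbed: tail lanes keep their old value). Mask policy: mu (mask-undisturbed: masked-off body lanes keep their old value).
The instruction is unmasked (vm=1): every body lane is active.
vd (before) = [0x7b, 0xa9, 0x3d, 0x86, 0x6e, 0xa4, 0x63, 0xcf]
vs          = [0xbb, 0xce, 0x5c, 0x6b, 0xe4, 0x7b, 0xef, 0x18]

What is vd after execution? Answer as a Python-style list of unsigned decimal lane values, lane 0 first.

vd = [59, 136, 28, 134, 110, 164, 99, 207]

VLMAX = (128 × 4) / 64 = 8 lanes
AVL=3 ≤ VLMAX=8, so vl = 3
lane  0: and(0x7b,0xbb) ⇒ 0x3b
lane  1: and(0xa9,0xce) ⇒ 0x88
lane  2: and(0x3d,0x5c) ⇒ 0x1c
lane  3: tail/keep ⇒ 0x86
lane  4: tail/keep ⇒ 0x6e
lane  5: tail/keep ⇒ 0xa4
lane  6: tail/keep ⇒ 0x63
lane  7: tail/keep ⇒ 0xcf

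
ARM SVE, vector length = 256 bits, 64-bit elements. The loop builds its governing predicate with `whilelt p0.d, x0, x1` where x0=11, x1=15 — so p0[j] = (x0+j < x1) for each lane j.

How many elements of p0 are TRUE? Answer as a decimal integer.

256-bit reg / 64-bit elem → 4 lanes
active while 11+j < 15, i.e. j ∈ [0,4) capped at 4 ⇒ 4

vl = 4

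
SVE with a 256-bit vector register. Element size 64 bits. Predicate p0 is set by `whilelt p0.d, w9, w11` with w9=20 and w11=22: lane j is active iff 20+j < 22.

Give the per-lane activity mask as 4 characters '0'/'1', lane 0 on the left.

register lanes = 256/64 = 4
active while 20+j < 22, i.e. j ∈ [0,2) capped at 4 ⇒ 2
bits (lane 0 leftmost): 1100

predicate = 1100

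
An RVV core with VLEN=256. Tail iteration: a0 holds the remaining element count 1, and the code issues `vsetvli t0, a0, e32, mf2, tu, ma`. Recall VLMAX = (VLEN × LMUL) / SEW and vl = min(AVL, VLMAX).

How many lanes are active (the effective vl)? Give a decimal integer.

vl = 1

VLMAX = VLEN×LMUL/SEW = 256×1/2/32 = 4
AVL=1 ≤ VLMAX=4, so vl = 1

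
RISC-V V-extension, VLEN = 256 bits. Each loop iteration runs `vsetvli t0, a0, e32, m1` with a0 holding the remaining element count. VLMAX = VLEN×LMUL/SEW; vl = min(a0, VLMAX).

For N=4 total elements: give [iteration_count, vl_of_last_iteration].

[iterations, last_vl] = [1, 4]

VLMAX = VLEN×LMUL/SEW = 256×1/32 = 8
iterations = ceil(4/8) = 1; final-pass vl = 4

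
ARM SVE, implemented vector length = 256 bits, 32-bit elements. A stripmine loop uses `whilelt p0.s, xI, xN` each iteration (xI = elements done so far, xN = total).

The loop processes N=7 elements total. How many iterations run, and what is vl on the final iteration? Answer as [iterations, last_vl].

[iterations, last_vl] = [1, 7]

256-bit reg / 32-bit elem → 8 lanes
iterations = ceil(7/8) = 1; final-pass vl = 7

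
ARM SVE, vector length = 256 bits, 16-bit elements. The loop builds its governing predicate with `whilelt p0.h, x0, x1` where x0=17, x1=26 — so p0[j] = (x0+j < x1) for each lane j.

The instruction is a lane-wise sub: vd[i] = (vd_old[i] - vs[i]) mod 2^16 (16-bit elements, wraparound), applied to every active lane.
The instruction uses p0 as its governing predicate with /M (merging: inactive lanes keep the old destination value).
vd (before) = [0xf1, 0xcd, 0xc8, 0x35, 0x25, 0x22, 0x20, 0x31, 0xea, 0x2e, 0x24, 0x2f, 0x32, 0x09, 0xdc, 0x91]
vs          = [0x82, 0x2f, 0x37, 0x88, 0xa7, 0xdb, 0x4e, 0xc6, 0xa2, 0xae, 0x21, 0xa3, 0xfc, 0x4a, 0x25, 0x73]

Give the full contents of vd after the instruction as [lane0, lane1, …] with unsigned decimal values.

vd = [111, 158, 145, 65453, 65406, 65351, 65490, 65387, 72, 46, 36, 47, 50, 9, 220, 145]

lane count: 256 div 16 = 16
active while 17+j < 26, i.e. j ∈ [0,9) capped at 16 ⇒ 9
lane  0: sub(0xf1,0x82) ⇒ 0x6f
lane  1: sub(0xcd,0x2f) ⇒ 0x9e
lane  2: sub(0xc8,0x37) ⇒ 0x91
lane  3: sub(0x35,0x88) ⇒ 0xffad
lane  4: sub(0x25,0xa7) ⇒ 0xff7e
lane  5: sub(0x22,0xdb) ⇒ 0xff47
lane  6: sub(0x20,0x4e) ⇒ 0xffd2
lane  7: sub(0x31,0xc6) ⇒ 0xff6b
lane  8: sub(0xea,0xa2) ⇒ 0x48
lane  9: tail/keep ⇒ 0x2e
lane 10: tail/keep ⇒ 0x24
lane 11: tail/keep ⇒ 0x2f
lane 12: tail/keep ⇒ 0x32
lane 13: tail/keep ⇒ 0x09
lane 14: tail/keep ⇒ 0xdc
lane 15: tail/keep ⇒ 0x91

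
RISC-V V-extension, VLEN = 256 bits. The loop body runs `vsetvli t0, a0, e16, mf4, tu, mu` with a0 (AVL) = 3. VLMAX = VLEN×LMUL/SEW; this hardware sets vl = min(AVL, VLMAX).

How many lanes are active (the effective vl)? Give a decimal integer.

VLMAX = (256 × 1/4) / 16 = 4 lanes
vl = min(AVL, VLMAX) = min(3, 4) = 3

vl = 3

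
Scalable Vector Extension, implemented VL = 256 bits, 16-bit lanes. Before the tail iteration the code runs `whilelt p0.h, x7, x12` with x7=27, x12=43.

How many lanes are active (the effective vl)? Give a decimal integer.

256-bit reg / 16-bit elem → 16 lanes
p0[j] = (27+j < 43); true for j=0..15 → 16 lanes set

vl = 16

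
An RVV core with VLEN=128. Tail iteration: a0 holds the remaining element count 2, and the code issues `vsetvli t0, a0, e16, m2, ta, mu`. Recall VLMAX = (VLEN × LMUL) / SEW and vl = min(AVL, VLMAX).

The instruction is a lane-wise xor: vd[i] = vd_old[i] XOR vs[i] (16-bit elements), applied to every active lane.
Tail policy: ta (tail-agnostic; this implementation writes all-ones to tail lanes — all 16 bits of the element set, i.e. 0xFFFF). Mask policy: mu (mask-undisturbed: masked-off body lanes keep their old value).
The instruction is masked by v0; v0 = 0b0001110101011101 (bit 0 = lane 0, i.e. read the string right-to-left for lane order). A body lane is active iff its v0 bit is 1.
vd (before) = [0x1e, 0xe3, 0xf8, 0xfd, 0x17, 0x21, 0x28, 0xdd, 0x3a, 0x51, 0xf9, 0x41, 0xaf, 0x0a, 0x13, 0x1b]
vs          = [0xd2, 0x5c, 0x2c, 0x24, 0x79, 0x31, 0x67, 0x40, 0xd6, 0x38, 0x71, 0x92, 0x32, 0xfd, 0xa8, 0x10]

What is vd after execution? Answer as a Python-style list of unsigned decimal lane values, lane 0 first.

lanes per group: 128·2/16 = 16
vl = min(AVL, VLMAX) = min(2, 16) = 2
lane  0: xor(0x1e,0xd2) ⇒ 0xcc
lane  1: mask-off/keep ⇒ 0xe3
lane  2: tail/ones ⇒ 0xffff
lane  3: tail/ones ⇒ 0xffff
lane  4: tail/ones ⇒ 0xffff
lane  5: tail/ones ⇒ 0xffff
lane  6: tail/ones ⇒ 0xffff
lane  7: tail/ones ⇒ 0xffff
lane  8: tail/ones ⇒ 0xffff
lane  9: tail/ones ⇒ 0xffff
lane 10: tail/ones ⇒ 0xffff
lane 11: tail/ones ⇒ 0xffff
lane 12: tail/ones ⇒ 0xffff
lane 13: tail/ones ⇒ 0xffff
lane 14: tail/ones ⇒ 0xffff
lane 15: tail/ones ⇒ 0xffff

vd = [204, 227, 65535, 65535, 65535, 65535, 65535, 65535, 65535, 65535, 65535, 65535, 65535, 65535, 65535, 65535]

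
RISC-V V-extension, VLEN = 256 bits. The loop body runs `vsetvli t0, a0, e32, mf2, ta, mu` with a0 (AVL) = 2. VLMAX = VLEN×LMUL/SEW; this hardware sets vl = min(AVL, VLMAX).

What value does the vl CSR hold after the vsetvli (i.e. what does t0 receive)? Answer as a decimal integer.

vl = 2

lanes per group: 256·1/2/32 = 4
AVL=2 ≤ VLMAX=4, so vl = 2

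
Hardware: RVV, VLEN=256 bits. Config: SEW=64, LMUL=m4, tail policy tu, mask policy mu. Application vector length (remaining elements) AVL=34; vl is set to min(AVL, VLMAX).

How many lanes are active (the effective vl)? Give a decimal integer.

vl = 16

VLMAX = (256 × 4) / 64 = 16 lanes
vl = min(AVL, VLMAX) = min(34, 16) = 16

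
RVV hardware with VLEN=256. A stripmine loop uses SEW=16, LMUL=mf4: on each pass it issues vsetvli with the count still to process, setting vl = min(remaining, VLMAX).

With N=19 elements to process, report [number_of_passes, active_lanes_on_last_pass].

[iterations, last_vl] = [5, 3]

lanes per group: 256·1/4/16 = 4
N=19: ⌈19/4⌉ = 5 iters; last vl = 19 − 4×4 = 3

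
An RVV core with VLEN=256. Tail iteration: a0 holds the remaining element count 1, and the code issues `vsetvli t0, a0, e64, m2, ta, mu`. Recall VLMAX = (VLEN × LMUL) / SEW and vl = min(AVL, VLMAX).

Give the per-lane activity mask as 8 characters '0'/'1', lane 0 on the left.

VLMAX = VLEN×LMUL/SEW = 256×2/64 = 8
AVL=1 ≤ VLMAX=8, so vl = 1
bits (lane 0 leftmost): 10000000

predicate = 10000000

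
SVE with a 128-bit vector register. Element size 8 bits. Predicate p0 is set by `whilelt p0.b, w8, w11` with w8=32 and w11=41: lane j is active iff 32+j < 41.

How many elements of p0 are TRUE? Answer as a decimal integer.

lane count: 128 div 8 = 16
p0[j] = (32+j < 41); true for j=0..8 → 9 lanes set

vl = 9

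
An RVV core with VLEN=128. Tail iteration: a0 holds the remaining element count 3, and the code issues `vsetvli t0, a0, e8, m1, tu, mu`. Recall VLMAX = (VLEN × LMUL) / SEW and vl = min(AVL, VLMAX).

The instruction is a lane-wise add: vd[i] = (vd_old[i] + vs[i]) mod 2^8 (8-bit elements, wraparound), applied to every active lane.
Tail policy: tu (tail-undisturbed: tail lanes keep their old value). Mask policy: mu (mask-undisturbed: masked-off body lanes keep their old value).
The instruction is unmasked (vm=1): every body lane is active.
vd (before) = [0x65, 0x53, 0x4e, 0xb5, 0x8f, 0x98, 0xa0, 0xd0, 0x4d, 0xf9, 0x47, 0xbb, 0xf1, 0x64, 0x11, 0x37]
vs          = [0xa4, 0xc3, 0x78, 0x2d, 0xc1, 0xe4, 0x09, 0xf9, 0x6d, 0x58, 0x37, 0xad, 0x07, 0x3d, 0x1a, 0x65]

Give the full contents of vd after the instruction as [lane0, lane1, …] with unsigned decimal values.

vd = [9, 22, 198, 181, 143, 152, 160, 208, 77, 249, 71, 187, 241, 100, 17, 55]

lanes per group: 128·1/8 = 16
vl = min(AVL, VLMAX) = min(3, 16) = 3
lane  0: add(0x65,0xa4) ⇒ 0x09
lane  1: add(0x53,0xc3) ⇒ 0x16
lane  2: add(0x4e,0x78) ⇒ 0xc6
lane  3: tail/keep ⇒ 0xb5
lane  4: tail/keep ⇒ 0x8f
lane  5: tail/keep ⇒ 0x98
lane  6: tail/keep ⇒ 0xa0
lane  7: tail/keep ⇒ 0xd0
lane  8: tail/keep ⇒ 0x4d
lane  9: tail/keep ⇒ 0xf9
lane 10: tail/keep ⇒ 0x47
lane 11: tail/keep ⇒ 0xbb
lane 12: tail/keep ⇒ 0xf1
lane 13: tail/keep ⇒ 0x64
lane 14: tail/keep ⇒ 0x11
lane 15: tail/keep ⇒ 0x37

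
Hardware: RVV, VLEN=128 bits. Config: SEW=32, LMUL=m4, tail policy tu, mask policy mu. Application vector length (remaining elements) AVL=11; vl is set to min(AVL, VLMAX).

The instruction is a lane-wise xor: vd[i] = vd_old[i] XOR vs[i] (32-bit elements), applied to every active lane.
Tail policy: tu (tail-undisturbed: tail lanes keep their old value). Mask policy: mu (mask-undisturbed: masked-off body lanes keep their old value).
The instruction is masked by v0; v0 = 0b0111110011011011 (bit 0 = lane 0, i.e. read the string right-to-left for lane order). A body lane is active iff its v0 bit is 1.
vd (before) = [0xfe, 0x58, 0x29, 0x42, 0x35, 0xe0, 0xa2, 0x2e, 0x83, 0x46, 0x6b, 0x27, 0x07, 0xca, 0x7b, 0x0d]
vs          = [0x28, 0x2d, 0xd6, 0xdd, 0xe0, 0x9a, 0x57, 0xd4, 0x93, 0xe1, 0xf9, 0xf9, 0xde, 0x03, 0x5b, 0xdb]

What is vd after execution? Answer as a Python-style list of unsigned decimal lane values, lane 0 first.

vd = [214, 117, 41, 159, 213, 224, 245, 250, 131, 70, 146, 39, 7, 202, 123, 13]

lanes per group: 128·4/32 = 16
AVL=11 ≤ VLMAX=16, so vl = 11
lane  0: xor(0xfe,0x28) ⇒ 0xd6
lane  1: xor(0x58,0x2d) ⇒ 0x75
lane  2: mask-off/keep ⇒ 0x29
lane  3: xor(0x42,0xdd) ⇒ 0x9f
lane  4: xor(0x35,0xe0) ⇒ 0xd5
lane  5: mask-off/keep ⇒ 0xe0
lane  6: xor(0xa2,0x57) ⇒ 0xf5
lane  7: xor(0x2e,0xd4) ⇒ 0xfa
lane  8: mask-off/keep ⇒ 0x83
lane  9: mask-off/keep ⇒ 0x46
lane 10: xor(0x6b,0xf9) ⇒ 0x92
lane 11: tail/keep ⇒ 0x27
lane 12: tail/keep ⇒ 0x07
lane 13: tail/keep ⇒ 0xca
lane 14: tail/keep ⇒ 0x7b
lane 15: tail/keep ⇒ 0x0d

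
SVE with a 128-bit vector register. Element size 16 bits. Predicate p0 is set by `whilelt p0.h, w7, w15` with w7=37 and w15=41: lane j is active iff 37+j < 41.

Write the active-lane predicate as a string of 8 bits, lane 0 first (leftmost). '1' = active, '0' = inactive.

register lanes = 128/16 = 8
whilelt: lane j active iff 37+j < 41 → j < 4 → 4 active
bits (lane 0 leftmost): 11110000

predicate = 11110000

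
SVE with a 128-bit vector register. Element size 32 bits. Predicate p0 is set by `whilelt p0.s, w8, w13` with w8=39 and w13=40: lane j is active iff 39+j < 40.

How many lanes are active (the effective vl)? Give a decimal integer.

vl = 1

128-bit reg / 32-bit elem → 4 lanes
active while 39+j < 40, i.e. j ∈ [0,1) capped at 4 ⇒ 1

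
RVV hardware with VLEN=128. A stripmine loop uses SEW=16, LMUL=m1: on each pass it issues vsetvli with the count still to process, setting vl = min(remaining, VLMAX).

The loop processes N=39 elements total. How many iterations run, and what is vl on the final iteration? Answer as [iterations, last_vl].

VLMAX = (128 × 1) / 16 = 8 lanes
N=39: ⌈39/8⌉ = 5 iters; last vl = 39 − 4×8 = 7

[iterations, last_vl] = [5, 7]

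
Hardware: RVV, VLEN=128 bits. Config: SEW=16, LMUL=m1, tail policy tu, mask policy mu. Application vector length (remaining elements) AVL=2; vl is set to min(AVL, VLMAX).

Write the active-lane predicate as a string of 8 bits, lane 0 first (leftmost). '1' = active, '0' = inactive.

predicate = 11000000

lanes per group: 128·1/16 = 8
vl ← min(2, 8) = 2
bits (lane 0 leftmost): 11000000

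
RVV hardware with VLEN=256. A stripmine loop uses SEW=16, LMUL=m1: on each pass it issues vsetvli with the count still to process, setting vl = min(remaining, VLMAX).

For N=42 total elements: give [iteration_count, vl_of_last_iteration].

VLMAX = (256 × 1) / 16 = 16 lanes
iterations = ceil(42/16) = 3; final-pass vl = 10

[iterations, last_vl] = [3, 10]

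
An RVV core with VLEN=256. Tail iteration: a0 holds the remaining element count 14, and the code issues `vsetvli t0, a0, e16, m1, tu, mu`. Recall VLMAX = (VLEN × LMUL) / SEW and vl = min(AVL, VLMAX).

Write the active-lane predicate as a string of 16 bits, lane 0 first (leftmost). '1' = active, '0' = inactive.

VLMAX = VLEN×LMUL/SEW = 256×1/16 = 16
AVL=14 ≤ VLMAX=16, so vl = 14
bits (lane 0 leftmost): 1111111111111100

predicate = 1111111111111100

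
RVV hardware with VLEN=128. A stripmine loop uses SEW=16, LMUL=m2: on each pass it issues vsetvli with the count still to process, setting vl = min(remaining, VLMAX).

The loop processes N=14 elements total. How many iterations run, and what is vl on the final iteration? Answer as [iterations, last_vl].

VLMAX = VLEN×LMUL/SEW = 128×2/16 = 16
14 elements at 16/iter → 1 passes, remainder 14 on the last

[iterations, last_vl] = [1, 14]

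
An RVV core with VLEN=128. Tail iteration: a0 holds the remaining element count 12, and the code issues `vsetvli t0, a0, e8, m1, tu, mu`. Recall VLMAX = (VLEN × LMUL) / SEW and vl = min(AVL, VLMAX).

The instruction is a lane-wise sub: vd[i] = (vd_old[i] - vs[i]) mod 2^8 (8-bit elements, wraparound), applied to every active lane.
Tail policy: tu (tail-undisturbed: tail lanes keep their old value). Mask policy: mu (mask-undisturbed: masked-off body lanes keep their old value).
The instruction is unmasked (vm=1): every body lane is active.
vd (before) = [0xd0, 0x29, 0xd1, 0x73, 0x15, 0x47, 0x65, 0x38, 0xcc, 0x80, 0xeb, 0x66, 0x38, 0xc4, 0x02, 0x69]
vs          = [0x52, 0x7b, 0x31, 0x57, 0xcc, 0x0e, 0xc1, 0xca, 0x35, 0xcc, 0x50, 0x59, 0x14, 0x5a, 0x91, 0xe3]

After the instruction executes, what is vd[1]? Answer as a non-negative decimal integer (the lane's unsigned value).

vd[1] = 174

lanes per group: 128·1/8 = 16
vl = min(AVL, VLMAX) = min(12, 16) = 12
vd[0] sub(0xd0,0x52) -> 0x7e
vd[1] sub(0x29,0x7b) -> 0xae
vd[2] sub(0xd1,0x31) -> 0xa0
vd[3] sub(0x73,0x57) -> 0x1c
vd[4] sub(0x15,0xcc) -> 0x49
vd[5] sub(0x47,0x0e) -> 0x39
vd[6] sub(0x65,0xc1) -> 0xa4
vd[7] sub(0x38,0xca) -> 0x6e
vd[8] sub(0xcc,0x35) -> 0x97
vd[9] sub(0x80,0xcc) -> 0xb4
vd[10] sub(0xeb,0x50) -> 0x9b
vd[11] sub(0x66,0x59) -> 0x0d
vd[12] tail/keep -> 0x38
vd[13] tail/keep -> 0xc4
vd[14] tail/keep -> 0x02
vd[15] tail/keep -> 0x69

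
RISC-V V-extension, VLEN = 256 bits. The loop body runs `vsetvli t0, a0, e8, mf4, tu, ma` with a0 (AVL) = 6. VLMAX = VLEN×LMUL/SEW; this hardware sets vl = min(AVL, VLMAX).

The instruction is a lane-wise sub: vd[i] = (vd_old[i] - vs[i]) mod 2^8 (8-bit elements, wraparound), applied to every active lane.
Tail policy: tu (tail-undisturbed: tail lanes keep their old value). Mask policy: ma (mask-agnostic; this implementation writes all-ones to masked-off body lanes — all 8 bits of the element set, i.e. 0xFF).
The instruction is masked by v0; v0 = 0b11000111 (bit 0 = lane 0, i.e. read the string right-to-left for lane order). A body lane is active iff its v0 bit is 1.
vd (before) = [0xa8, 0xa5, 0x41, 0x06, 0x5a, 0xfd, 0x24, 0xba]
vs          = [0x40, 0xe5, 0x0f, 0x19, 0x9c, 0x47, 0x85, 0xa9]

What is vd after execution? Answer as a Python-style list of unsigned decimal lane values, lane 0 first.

VLMAX = (256 × 1/4) / 8 = 8 lanes
AVL=6 ≤ VLMAX=8, so vl = 6
lane  0: sub(0xa8,0x40) ⇒ 0x68
lane  1: sub(0xa5,0xe5) ⇒ 0xc0
lane  2: sub(0x41,0x0f) ⇒ 0x32
lane  3: mask-off/ones ⇒ 0xff
lane  4: mask-off/ones ⇒ 0xff
lane  5: mask-off/ones ⇒ 0xff
lane  6: tail/keep ⇒ 0x24
lane  7: tail/keep ⇒ 0xba

vd = [104, 192, 50, 255, 255, 255, 36, 186]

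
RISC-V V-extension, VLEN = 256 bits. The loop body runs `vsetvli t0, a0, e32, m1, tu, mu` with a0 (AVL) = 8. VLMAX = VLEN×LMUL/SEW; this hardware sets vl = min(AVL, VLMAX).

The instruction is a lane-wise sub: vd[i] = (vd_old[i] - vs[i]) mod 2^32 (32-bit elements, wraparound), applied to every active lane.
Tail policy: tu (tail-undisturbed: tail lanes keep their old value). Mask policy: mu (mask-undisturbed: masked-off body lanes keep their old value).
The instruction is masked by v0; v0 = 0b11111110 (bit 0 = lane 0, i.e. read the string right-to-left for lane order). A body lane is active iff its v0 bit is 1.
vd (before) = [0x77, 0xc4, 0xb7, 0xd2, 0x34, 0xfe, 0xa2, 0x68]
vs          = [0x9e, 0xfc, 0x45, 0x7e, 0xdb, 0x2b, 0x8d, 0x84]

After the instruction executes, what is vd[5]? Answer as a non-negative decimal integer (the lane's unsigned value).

VLMAX = (256 × 1) / 32 = 8 lanes
AVL=8 ≤ VLMAX=8, so vl = 8
vd[0] mask-off/keep -> 0x77
vd[1] sub(0xc4,0xfc) -> 0xffffffc8
vd[2] sub(0xb7,0x45) -> 0x72
vd[3] sub(0xd2,0x7e) -> 0x54
vd[4] sub(0x34,0xdb) -> 0xffffff59
vd[5] sub(0xfe,0x2b) -> 0xd3
vd[6] sub(0xa2,0x8d) -> 0x15
vd[7] sub(0x68,0x84) -> 0xffffffe4

vd[5] = 211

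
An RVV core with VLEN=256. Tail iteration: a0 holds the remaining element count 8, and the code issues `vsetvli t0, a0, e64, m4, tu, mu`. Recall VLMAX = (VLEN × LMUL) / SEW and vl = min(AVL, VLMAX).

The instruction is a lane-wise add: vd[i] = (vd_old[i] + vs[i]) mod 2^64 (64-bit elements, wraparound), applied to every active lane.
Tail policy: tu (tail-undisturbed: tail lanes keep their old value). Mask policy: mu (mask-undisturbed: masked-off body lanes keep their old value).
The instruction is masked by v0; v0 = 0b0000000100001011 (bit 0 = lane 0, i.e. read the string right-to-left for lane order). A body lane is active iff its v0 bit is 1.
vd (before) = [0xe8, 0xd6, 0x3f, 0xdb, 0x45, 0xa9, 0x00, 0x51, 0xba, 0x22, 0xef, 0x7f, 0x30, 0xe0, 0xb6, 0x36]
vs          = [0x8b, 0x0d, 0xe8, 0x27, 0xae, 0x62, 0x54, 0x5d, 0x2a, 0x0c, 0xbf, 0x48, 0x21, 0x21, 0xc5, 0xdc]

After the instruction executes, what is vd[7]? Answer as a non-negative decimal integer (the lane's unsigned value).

vd[7] = 81

lanes per group: 256·4/64 = 16
vl ← min(8, 16) = 8
lane  0: add(0xe8,0x8b) ⇒ 0x173
lane  1: add(0xd6,0x0d) ⇒ 0xe3
lane  2: mask-off/keep ⇒ 0x3f
lane  3: add(0xdb,0x27) ⇒ 0x102
lane  4: mask-off/keep ⇒ 0x45
lane  5: mask-off/keep ⇒ 0xa9
lane  6: mask-off/keep ⇒ 0x00
lane  7: mask-off/keep ⇒ 0x51
lane  8: tail/keep ⇒ 0xba
lane  9: tail/keep ⇒ 0x22
lane 10: tail/keep ⇒ 0xef
lane 11: tail/keep ⇒ 0x7f
lane 12: tail/keep ⇒ 0x30
lane 13: tail/keep ⇒ 0xe0
lane 14: tail/keep ⇒ 0xb6
lane 15: tail/keep ⇒ 0x36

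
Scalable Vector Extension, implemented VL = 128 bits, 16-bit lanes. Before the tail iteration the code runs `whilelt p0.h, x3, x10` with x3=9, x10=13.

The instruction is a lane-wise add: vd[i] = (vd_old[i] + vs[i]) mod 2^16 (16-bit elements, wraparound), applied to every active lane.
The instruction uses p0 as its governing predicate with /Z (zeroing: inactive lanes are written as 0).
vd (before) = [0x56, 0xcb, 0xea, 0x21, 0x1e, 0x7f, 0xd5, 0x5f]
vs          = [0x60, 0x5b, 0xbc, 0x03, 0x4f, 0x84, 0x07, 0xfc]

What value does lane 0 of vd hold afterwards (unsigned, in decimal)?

vd[0] = 182

lane count: 128 div 16 = 8
whilelt: lane j active iff 9+j < 13 → j < 4 → 4 active
lane  0: add(0x56,0x60) ⇒ 0xb6
lane  1: add(0xcb,0x5b) ⇒ 0x126
lane  2: add(0xea,0xbc) ⇒ 0x1a6
lane  3: add(0x21,0x03) ⇒ 0x24
lane  4: tail/zero ⇒ 0x00
lane  5: tail/zero ⇒ 0x00
lane  6: tail/zero ⇒ 0x00
lane  7: tail/zero ⇒ 0x00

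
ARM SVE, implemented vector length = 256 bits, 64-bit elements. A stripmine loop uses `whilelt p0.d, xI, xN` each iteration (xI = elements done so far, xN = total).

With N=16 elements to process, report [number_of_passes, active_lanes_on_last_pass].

[iterations, last_vl] = [4, 4]

lane count: 256 div 64 = 4
iterations = ceil(16/4) = 4; final-pass vl = 4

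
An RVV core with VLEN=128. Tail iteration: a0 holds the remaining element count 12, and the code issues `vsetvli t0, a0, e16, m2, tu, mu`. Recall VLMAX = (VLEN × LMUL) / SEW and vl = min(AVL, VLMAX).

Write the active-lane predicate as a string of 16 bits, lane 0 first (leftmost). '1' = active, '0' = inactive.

VLMAX = VLEN×LMUL/SEW = 128×2/16 = 16
AVL=12 ≤ VLMAX=16, so vl = 12
bits (lane 0 leftmost): 1111111111110000

predicate = 1111111111110000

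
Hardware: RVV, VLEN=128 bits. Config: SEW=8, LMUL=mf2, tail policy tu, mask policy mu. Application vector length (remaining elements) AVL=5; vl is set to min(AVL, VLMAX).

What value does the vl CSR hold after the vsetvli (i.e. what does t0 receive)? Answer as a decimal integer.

lanes per group: 128·1/2/8 = 8
AVL=5 ≤ VLMAX=8, so vl = 5

vl = 5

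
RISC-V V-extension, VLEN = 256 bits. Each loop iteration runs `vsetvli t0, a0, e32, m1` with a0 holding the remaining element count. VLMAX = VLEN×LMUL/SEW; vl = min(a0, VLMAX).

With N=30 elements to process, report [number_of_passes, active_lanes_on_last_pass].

[iterations, last_vl] = [4, 6]

lanes per group: 256·1/32 = 8
30 elements at 8/iter → 4 passes, remainder 6 on the last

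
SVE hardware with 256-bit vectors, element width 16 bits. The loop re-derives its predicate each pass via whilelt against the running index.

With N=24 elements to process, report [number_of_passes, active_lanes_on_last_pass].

lane count: 256 div 16 = 16
24 elements at 16/iter → 2 passes, remainder 8 on the last

[iterations, last_vl] = [2, 8]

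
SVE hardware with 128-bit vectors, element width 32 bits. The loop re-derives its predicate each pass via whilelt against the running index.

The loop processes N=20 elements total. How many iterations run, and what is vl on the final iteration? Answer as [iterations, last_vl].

lane count: 128 div 32 = 4
iterations = ceil(20/4) = 5; final-pass vl = 4

[iterations, last_vl] = [5, 4]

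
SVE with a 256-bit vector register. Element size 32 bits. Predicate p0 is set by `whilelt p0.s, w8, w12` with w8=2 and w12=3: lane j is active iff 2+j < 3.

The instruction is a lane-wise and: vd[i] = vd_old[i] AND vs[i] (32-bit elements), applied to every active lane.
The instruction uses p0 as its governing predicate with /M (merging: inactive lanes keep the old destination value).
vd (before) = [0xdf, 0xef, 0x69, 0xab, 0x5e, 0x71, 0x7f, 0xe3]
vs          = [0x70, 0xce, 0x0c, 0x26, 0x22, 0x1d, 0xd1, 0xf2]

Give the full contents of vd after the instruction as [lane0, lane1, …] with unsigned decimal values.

vd = [80, 239, 105, 171, 94, 113, 127, 227]

lane count: 256 div 32 = 8
active while 2+j < 3, i.e. j ∈ [0,1) capped at 8 ⇒ 1
[0] and(0xdf,0x70) = 0x50
[1] tail/keep = 0xef
[2] tail/keep = 0x69
[3] tail/keep = 0xab
[4] tail/keep = 0x5e
[5] tail/keep = 0x71
[6] tail/keep = 0x7f
[7] tail/keep = 0xe3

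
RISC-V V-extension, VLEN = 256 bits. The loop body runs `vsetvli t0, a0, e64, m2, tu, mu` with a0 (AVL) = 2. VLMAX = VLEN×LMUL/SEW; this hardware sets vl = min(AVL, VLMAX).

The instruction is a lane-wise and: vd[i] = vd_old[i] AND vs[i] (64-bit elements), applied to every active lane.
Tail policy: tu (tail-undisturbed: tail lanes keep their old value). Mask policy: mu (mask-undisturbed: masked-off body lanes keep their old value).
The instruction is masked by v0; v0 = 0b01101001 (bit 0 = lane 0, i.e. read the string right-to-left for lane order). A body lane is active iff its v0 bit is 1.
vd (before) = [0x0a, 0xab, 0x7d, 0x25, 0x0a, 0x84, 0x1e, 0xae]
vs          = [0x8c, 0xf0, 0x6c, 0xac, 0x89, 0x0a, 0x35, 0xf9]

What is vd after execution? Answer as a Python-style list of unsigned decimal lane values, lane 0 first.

VLMAX = (256 × 2) / 64 = 8 lanes
vl ← min(2, 8) = 2
vd[0] and(0x0a,0x8c) -> 0x08
vd[1] mask-off/keep -> 0xab
vd[2] tail/keep -> 0x7d
vd[3] tail/keep -> 0x25
vd[4] tail/keep -> 0x0a
vd[5] tail/keep -> 0x84
vd[6] tail/keep -> 0x1e
vd[7] tail/keep -> 0xae

vd = [8, 171, 125, 37, 10, 132, 30, 174]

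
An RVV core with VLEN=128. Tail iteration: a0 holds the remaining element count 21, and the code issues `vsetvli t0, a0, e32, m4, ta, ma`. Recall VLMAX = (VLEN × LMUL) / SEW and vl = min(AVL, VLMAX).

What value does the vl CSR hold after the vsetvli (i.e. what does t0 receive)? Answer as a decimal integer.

vl = 16

VLMAX = (128 × 4) / 32 = 16 lanes
vl ← min(21, 16) = 16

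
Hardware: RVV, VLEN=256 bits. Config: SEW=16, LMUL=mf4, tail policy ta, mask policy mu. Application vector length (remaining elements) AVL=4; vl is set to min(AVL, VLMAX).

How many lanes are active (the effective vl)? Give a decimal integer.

vl = 4

VLMAX = VLEN×LMUL/SEW = 256×1/4/16 = 4
AVL=4 ≤ VLMAX=4, so vl = 4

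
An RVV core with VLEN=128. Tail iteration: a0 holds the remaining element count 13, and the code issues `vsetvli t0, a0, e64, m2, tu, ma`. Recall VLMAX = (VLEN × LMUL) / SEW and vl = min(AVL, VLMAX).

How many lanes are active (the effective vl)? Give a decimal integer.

vl = 4

lanes per group: 128·2/64 = 4
AVL=13 > VLMAX=4, so vl = 4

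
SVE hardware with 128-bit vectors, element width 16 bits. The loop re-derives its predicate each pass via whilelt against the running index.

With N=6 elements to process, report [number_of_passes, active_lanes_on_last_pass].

register lanes = 128/16 = 8
N=6: ⌈6/8⌉ = 1 iters; last vl = 6 − 0×8 = 6

[iterations, last_vl] = [1, 6]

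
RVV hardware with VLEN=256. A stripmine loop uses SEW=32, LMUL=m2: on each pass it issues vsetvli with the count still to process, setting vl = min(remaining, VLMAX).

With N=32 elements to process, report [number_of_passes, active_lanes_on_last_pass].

[iterations, last_vl] = [2, 16]

lanes per group: 256·2/32 = 16
N=32: ⌈32/16⌉ = 2 iters; last vl = 32 − 1×16 = 16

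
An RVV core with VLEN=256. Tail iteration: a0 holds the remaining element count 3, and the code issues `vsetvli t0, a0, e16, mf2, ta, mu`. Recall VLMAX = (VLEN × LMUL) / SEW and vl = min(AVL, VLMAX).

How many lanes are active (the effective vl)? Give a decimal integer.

vl = 3

VLMAX = VLEN×LMUL/SEW = 256×1/2/16 = 8
vl ← min(3, 8) = 3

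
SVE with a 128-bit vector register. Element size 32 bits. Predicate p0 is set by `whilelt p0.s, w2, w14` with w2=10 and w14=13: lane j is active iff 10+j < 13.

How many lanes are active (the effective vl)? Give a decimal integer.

lane count: 128 div 32 = 4
active while 10+j < 13, i.e. j ∈ [0,3) capped at 4 ⇒ 3

vl = 3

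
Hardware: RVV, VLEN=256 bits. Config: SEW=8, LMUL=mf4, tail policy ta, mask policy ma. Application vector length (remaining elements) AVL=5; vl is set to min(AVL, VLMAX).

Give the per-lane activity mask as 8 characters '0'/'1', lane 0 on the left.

VLMAX = (256 × 1/4) / 8 = 8 lanes
AVL=5 ≤ VLMAX=8, so vl = 5
bits (lane 0 leftmost): 11111000

predicate = 11111000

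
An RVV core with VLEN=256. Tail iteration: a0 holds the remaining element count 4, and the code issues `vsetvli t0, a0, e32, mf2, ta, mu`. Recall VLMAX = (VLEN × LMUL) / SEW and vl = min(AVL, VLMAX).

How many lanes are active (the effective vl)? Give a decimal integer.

VLMAX = VLEN×LMUL/SEW = 256×1/2/32 = 4
vl = min(AVL, VLMAX) = min(4, 4) = 4

vl = 4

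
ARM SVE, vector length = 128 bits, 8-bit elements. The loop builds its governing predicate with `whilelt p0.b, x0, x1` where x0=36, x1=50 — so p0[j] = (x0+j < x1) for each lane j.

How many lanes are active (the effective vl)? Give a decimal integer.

lane count: 128 div 8 = 16
whilelt: lane j active iff 36+j < 50 → j < 14 → 14 active

vl = 14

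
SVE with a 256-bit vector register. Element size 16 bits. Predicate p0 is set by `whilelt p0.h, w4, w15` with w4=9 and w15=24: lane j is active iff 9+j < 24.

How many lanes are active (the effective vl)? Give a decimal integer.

register lanes = 256/16 = 16
whilelt: lane j active iff 9+j < 24 → j < 15 → 15 active

vl = 15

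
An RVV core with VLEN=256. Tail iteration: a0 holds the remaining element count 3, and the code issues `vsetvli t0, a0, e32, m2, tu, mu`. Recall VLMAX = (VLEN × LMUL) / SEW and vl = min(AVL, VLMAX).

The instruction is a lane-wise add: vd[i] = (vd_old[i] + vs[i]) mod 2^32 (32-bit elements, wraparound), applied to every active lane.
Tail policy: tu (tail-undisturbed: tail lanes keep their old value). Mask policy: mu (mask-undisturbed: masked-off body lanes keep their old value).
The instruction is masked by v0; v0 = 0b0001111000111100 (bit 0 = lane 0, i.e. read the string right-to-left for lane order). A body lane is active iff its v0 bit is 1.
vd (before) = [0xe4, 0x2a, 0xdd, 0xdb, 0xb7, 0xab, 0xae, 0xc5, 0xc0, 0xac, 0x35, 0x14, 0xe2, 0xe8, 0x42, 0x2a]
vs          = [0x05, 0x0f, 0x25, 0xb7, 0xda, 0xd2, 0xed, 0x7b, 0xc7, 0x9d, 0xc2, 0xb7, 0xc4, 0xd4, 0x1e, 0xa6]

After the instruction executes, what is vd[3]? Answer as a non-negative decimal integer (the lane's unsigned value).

VLMAX = (256 × 2) / 32 = 16 lanes
AVL=3 ≤ VLMAX=16, so vl = 3
[0] mask-off/keep = 0xe4
[1] mask-off/keep = 0x2a
[2] add(0xdd,0x25) = 0x102
[3] tail/keep = 0xdb
[4] tail/keep = 0xb7
[5] tail/keep = 0xab
[6] tail/keep = 0xae
[7] tail/keep = 0xc5
[8] tail/keep = 0xc0
[9] tail/keep = 0xac
[10] tail/keep = 0x35
[11] tail/keep = 0x14
[12] tail/keep = 0xe2
[13] tail/keep = 0xe8
[14] tail/keep = 0x42
[15] tail/keep = 0x2a

vd[3] = 219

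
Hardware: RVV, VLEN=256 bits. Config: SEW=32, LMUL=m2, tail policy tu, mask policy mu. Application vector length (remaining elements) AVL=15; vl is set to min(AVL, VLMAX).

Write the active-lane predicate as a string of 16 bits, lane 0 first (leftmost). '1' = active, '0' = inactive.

VLMAX = (256 × 2) / 32 = 16 lanes
AVL=15 ≤ VLMAX=16, so vl = 15
bits (lane 0 leftmost): 1111111111111110

predicate = 1111111111111110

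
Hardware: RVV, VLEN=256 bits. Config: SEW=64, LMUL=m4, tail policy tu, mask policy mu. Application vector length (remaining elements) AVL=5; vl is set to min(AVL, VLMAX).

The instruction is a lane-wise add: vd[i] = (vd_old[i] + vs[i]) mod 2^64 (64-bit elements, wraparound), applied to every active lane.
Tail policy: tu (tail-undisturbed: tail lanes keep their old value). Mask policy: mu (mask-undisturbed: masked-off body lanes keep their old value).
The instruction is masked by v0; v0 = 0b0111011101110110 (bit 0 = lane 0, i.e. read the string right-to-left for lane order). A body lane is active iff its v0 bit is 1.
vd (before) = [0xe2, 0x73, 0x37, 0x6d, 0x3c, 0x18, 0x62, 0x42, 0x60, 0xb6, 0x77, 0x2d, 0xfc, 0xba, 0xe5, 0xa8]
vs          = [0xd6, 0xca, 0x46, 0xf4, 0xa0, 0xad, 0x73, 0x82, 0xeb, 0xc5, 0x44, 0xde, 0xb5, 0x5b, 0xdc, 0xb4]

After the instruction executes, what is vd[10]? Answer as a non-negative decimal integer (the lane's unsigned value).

vd[10] = 119

VLMAX = VLEN×LMUL/SEW = 256×4/64 = 16
vl ← min(5, 16) = 5
  i=0: mask-off/keep → 226
  i=1: add(0x73,0xca) → 317
  i=2: add(0x37,0x46) → 125
  i=3: mask-off/keep → 109
  i=4: add(0x3c,0xa0) → 220
  i=5: tail/keep → 24
  i=6: tail/keep → 98
  i=7: tail/keep → 66
  i=8: tail/keep → 96
  i=9: tail/keep → 182
  i=10: tail/keep → 119
  i=11: tail/keep → 45
  i=12: tail/keep → 252
  i=13: tail/keep → 186
  i=14: tail/keep → 229
  i=15: tail/keep → 168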